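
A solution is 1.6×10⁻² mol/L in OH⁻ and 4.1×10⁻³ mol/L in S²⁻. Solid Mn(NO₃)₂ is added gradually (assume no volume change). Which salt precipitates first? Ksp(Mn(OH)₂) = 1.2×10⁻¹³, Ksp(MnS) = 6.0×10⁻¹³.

MnS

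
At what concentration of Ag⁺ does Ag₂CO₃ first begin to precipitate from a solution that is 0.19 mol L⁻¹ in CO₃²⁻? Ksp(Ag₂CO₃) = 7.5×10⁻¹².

6.3×10⁻⁶ M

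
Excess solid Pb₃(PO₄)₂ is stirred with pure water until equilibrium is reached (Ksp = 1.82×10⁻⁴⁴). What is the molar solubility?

Pb₃(PO₄)₂(s) ⇌ 3 Pb²⁺(aq) + 2 PO₄³⁻(aq)
Let s be the molar solubility. Then [Pb²⁺] = 3s and [PO₄³⁻] = 2s.
Ksp = [Pb²⁺]^3[PO₄³⁻]^2 = (3s)^3 · (2s)^2 = 108s^5
108s^5 = 1.82×10⁻⁴⁴  ⇒  s^5 = 1.69×10⁻⁴⁶
Taking the 5th root, s = 7.00×10⁻¹⁰ mol L⁻¹.

7.00×10⁻¹⁰ M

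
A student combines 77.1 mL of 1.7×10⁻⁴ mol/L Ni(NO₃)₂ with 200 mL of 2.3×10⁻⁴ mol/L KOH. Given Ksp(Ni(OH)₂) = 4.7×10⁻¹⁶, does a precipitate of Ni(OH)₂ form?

Yes

After mixing, V = 77.1 mL + 200 mL = 277.1 mL.
[Ni²⁺] = (1.7×10⁻⁴)(77.1)/277.1 = 4.7×10⁻⁵ mol/L
[OH⁻] = (2.3×10⁻⁴)(200)/277.1 = 1.7×10⁻⁴ mol/L
Q = [Ni²⁺][OH⁻]^2 = 1.3×10⁻¹²
Q = 1.3×10⁻¹² > Ksp = 4.7×10⁻¹⁶, so the solution is supersaturated and Ni(OH)₂ precipitates.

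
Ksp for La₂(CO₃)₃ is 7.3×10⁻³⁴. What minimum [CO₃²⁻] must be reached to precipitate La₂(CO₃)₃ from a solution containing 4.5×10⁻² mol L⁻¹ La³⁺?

The threshold for precipitation is Q = Ksp.
La₂(CO₃)₃(s) ⇌ 2 La³⁺(aq) + 3 CO₃²⁻(aq)
Ksp = [La³⁺]^2[CO₃²⁻]^3 = [CO₃²⁻]^3(4.5×10⁻²)^2
[CO₃²⁻]^3 = 7.3×10⁻³⁴ / (4.5×10⁻²)^2 = 3.6×10⁻³¹
[CO₃²⁻] = 7.1×10⁻¹¹ mol L⁻¹

7.1×10⁻¹¹ M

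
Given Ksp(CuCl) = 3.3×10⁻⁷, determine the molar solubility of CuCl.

5.7×10⁻⁴ M

CuCl(s) ⇌ Cu⁺(aq) + Cl⁻(aq)
With molar solubility s: [Cu⁺] = s, [Cl⁻] = s.
Ksp = [Cu⁺][Cl⁻] = s · s = s^2
s^2 = 3.3×10⁻⁷
Taking the 2nd root, s = 5.7×10⁻⁴ M.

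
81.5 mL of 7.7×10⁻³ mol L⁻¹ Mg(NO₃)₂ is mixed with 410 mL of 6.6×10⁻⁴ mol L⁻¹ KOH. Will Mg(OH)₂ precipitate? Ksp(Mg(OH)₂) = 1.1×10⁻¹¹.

Total volume after mixing = 81.5 + 410 = 491.5 mL.
[Mg²⁺] = (7.7×10⁻³)(81.5)/491.5 = 1.3×10⁻³ mol L⁻¹
[OH⁻] = (6.6×10⁻⁴)(410)/491.5 = 5.5×10⁻⁴ mol L⁻¹
Q = [Mg²⁺][OH⁻]^2 = 3.9×10⁻¹⁰
Q = 3.9×10⁻¹⁰ > Ksp = 1.1×10⁻¹¹, so the solution is supersaturated and Mg(OH)₂ precipitates.

Yes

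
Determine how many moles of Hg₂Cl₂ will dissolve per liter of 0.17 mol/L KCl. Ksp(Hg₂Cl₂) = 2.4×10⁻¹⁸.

8.3×10⁻¹⁷ M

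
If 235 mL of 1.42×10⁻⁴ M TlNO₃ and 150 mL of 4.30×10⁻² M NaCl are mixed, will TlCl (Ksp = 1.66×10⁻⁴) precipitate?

The combined volume is 385 mL.
[Tl⁺] = (1.42×10⁻⁴)(235)/385 = 8.67×10⁻⁵ M
[Cl⁻] = (4.30×10⁻²)(150)/385 = 1.68×10⁻² M
Q = [Tl⁺][Cl⁻] = 1.45×10⁻⁶
Q < Ksp (1.45×10⁻⁶ vs 1.66×10⁻⁴); the solution remains unsaturated and no precipitate forms.

No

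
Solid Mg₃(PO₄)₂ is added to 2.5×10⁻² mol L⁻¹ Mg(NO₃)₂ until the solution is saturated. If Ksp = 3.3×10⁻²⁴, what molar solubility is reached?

2.3×10⁻¹⁰ M

Mg₃(PO₄)₂(s) ⇌ 3 Mg²⁺(aq) + 2 PO₄³⁻(aq)
Let s be the solubility of Mg₃(PO₄)₂ here. The common ion gives [Mg²⁺] ≈ 2.5×10⁻² mol L⁻¹, and [PO₄³⁻] = 2s.
Ksp = [Mg²⁺]^3[PO₄³⁻]^2 = (2.5×10⁻²)^3(2s)^2
(2s)^2 = 3.3×10⁻²⁴ / (2.5×10⁻²)^3 = 2.1×10⁻¹⁹
s = 2.3×10⁻¹⁰ mol L⁻¹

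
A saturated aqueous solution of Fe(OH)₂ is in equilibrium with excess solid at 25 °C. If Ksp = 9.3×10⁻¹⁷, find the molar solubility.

2.9×10⁻⁶ M

Fe(OH)₂(s) ⇌ Fe²⁺(aq) + 2 OH⁻(aq)
Call the molar solubility s, so that [Fe²⁺] = s and [OH⁻] = 2s.
Ksp = [Fe²⁺][OH⁻]^2 = s · (2s)^2 = 4s^3
4s^3 = 9.3×10⁻¹⁷  ⇒  s^3 = 2.3×10⁻¹⁷
Taking the 3rd root, s = 2.9×10⁻⁶ M.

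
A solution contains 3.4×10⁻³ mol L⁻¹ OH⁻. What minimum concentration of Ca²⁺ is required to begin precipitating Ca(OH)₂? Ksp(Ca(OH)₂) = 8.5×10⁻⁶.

0.74 M

Each salt precipitates once Q = Ksp for that salt.
Ca(OH)₂(s) ⇌ Ca²⁺(aq) + 2 OH⁻(aq)
Ksp = [Ca²⁺][OH⁻]^2 = [Ca²⁺](3.4×10⁻³)^2
[Ca²⁺] = 8.5×10⁻⁶ / (3.4×10⁻³)^2 = 0.74
[Ca²⁺] = 0.74 mol L⁻¹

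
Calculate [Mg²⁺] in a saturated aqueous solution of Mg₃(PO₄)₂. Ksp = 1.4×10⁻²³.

Mg₃(PO₄)₂(s) ⇌ 3 Mg²⁺(aq) + 2 PO₄³⁻(aq)
For each mole of Mg₃(PO₄)₂ that dissolves per liter, [Mg²⁺] = 3s and [PO₄³⁻] = 2s; let s denote this solubility.
Ksp = [Mg²⁺]^3[PO₄³⁻]^2 = (3s)^3 · (2s)^2 = 108s^5 = 1.4×10⁻²³
s = 1.1×10⁻⁵ mol L⁻¹
[Mg²⁺] = 3s = 3.2×10⁻⁵ mol L⁻¹

3.2×10⁻⁵ M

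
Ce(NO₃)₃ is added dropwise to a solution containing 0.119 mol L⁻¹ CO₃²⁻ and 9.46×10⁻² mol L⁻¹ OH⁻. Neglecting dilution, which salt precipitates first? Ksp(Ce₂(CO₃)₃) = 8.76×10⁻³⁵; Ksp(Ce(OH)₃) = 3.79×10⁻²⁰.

A salt starts to precipitate once the ion product Q reaches its Ksp.
For Ce₂(CO₃)₃: [Ce³⁺] = (Ksp/[CO₃²⁻]^3)^(1/2) = 2.28×10⁻¹⁶ mol L⁻¹
For Ce(OH)₃: [Ce³⁺] = (Ksp/[OH⁻]^3) = 4.48×10⁻¹⁷ mol L⁻¹
The smaller threshold [Ce³⁺] is reached first, so Ce(OH)₃ precipitates first.

Ce(OH)₃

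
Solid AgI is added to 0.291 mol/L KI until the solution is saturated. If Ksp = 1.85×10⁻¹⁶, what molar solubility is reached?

AgI(s) ⇌ Ag⁺(aq) + I⁻(aq)
The solution already contains I⁻ at 0.291 mol/L. Let s be the molar solubility of AgI.
[I⁻] ≈ 0.291 mol/L (common ion dominates); [Ag⁺] = s.
Ksp = [Ag⁺][I⁻] = s(0.291)
s = 1.85×10⁻¹⁶ / (0.291) = 6.36×10⁻¹⁶
s = 6.36×10⁻¹⁶ mol/L

6.36×10⁻¹⁶ M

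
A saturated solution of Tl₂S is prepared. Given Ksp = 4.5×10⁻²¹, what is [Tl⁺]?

2.1×10⁻⁷ M

Tl₂S(s) ⇌ 2 Tl⁺(aq) + S²⁻(aq)
Call the molar solubility s, so that [Tl⁺] = 2s and [S²⁻] = s.
Ksp = [Tl⁺]^2[S²⁻] = (2s)^2 · s = 4s^3 = 4.5×10⁻²¹
s = 1.0×10⁻⁷ mol/L
[Tl⁺] = 2s = 2.1×10⁻⁷ mol/L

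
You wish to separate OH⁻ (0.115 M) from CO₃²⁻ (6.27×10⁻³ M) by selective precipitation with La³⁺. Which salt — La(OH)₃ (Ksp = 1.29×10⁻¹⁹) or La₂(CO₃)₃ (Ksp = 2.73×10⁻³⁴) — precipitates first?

Each salt precipitates once Q = Ksp for that salt.
For La(OH)₃: [La³⁺] = (Ksp/[OH⁻]^3) = 8.48×10⁻¹⁷ M
For La₂(CO₃)₃: [La³⁺] = (Ksp/[CO₃²⁻]^3)^(1/2) = 3.33×10⁻¹⁴ M
Since La(OH)₃ needs less La³⁺ to reach saturation, it precipitates first.

La(OH)₃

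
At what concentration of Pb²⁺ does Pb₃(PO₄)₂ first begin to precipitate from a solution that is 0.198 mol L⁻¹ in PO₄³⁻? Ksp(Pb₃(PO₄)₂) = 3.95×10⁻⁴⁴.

1.00×10⁻¹⁴ M

Precipitation of each salt begins when its ion product equals Ksp.
Pb₃(PO₄)₂(s) ⇌ 3 Pb²⁺(aq) + 2 PO₄³⁻(aq)
Ksp = [Pb²⁺]^3[PO₄³⁻]^2 = [Pb²⁺]^3(0.198)^2
[Pb²⁺]^3 = 3.95×10⁻⁴⁴ / (0.198)^2 = 1.01×10⁻⁴²
[Pb²⁺] = 1.00×10⁻¹⁴ mol L⁻¹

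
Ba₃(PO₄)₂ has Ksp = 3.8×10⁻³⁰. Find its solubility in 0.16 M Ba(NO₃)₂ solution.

Ba₃(PO₄)₂(s) ⇌ 3 Ba²⁺(aq) + 2 PO₄³⁻(aq)
With Ba²⁺ already at 0.16 M and s small, take [Ba²⁺] ≈ 0.16 M and [PO₄³⁻] = 2s.
Ksp = [Ba²⁺]^3[PO₄³⁻]^2 = (0.16)^3(2s)^2
(2s)^2 = 3.8×10⁻³⁰ / (0.16)^3 = 9.3×10⁻²⁸
s = 1.5×10⁻¹⁴ M

1.5×10⁻¹⁴ M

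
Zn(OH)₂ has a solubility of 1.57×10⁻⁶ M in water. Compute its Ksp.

Ksp = 1.55×10⁻¹⁷

Zn(OH)₂(s) ⇌ Zn²⁺(aq) + 2 OH⁻(aq)
With molar solubility s: [Zn²⁺] = s, [OH⁻] = 2s.
Ksp = [Zn²⁺][OH⁻]^2 = s · (2s)^2 = 4s^3
Ksp = 4 × (1.57×10⁻⁶)^3 = 1.55×10⁻¹⁷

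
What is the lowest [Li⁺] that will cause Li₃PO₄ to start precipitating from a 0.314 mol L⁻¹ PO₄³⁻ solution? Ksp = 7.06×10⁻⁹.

2.82×10⁻³ M

A salt starts to precipitate once the ion product Q reaches its Ksp.
Li₃PO₄(s) ⇌ 3 Li⁺(aq) + PO₄³⁻(aq)
Ksp = [Li⁺]^3[PO₄³⁻] = [Li⁺]^3(0.314)
[Li⁺]^3 = 7.06×10⁻⁹ / (0.314) = 2.25×10⁻⁸
[Li⁺] = 2.82×10⁻³ mol L⁻¹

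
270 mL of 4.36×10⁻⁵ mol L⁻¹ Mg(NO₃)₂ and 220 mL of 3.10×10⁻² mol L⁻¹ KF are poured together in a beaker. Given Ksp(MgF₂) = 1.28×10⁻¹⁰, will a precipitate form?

Yes

Total volume after mixing = 270 + 220 = 490 mL.
[Mg²⁺] = (4.36×10⁻⁵)(270)/490 = 2.40×10⁻⁵ mol L⁻¹
[F⁻] = (3.10×10⁻²)(220)/490 = 1.39×10⁻² mol L⁻¹
Q = [Mg²⁺][F⁻]^2 = 4.65×10⁻⁹
Since Q (4.65×10⁻⁹) exceeds Ksp (1.28×10⁻¹⁰), MgF₂ will precipitate.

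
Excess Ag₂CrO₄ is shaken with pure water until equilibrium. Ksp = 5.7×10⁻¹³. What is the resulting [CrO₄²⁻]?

5.2×10⁻⁵ M

Ag₂CrO₄(s) ⇌ 2 Ag⁺(aq) + CrO₄²⁻(aq)
If s mol/L of Ag₂CrO₄ dissolves, [Ag⁺] = 2s and [CrO₄²⁻] = s.
Ksp = [Ag⁺]^2[CrO₄²⁻] = (2s)^2 · s = 4s^3 = 5.7×10⁻¹³
s = 5.2×10⁻⁵ M
[CrO₄²⁻] = s = 5.2×10⁻⁵ M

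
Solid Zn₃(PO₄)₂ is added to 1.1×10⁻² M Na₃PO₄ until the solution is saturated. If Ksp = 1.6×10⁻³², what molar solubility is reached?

Zn₃(PO₄)₂(s) ⇌ 3 Zn²⁺(aq) + 2 PO₄³⁻(aq)
PO₄³⁻ is already present at 1.1×10⁻² M. If s mol/L of Zn₃(PO₄)₂ dissolves, [Zn²⁺] = 3s while [PO₄³⁻] ≈ 1.1×10⁻² M.
Ksp = [Zn²⁺]^3[PO₄³⁻]^2 = (3s)^3(1.1×10⁻²)^2
(3s)^3 = 1.6×10⁻³² / (1.1×10⁻²)^2 = 1.3×10⁻²⁸
s = 1.7×10⁻¹⁰ M

1.7×10⁻¹⁰ M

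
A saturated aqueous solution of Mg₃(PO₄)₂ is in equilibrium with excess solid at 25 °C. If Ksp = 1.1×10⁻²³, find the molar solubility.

1.0×10⁻⁵ M

Mg₃(PO₄)₂(s) ⇌ 3 Mg²⁺(aq) + 2 PO₄³⁻(aq)
With molar solubility s: [Mg²⁺] = 3s, [PO₄³⁻] = 2s.
Ksp = [Mg²⁺]^3[PO₄³⁻]^2 = (3s)^3 · (2s)^2 = 108s^5
108s^5 = 1.1×10⁻²³  ⇒  s^5 = 1.0×10⁻²⁵
s = (1.0×10⁻²⁵)^(1/5) = 1.0×10⁻⁵ mol/L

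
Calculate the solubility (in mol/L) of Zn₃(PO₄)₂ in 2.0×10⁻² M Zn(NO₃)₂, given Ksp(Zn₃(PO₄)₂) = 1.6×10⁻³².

2.2×10⁻¹⁴ M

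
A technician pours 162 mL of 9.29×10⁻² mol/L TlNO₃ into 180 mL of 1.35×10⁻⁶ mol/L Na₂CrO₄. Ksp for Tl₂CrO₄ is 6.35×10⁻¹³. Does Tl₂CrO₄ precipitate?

Yes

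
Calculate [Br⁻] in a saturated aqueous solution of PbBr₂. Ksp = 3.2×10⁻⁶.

PbBr₂(s) ⇌ Pb²⁺(aq) + 2 Br⁻(aq)
Let s be the molar solubility. Then [Pb²⁺] = s and [Br⁻] = 2s.
Ksp = [Pb²⁺][Br⁻]^2 = s · (2s)^2 = 4s^3 = 3.2×10⁻⁶
s = 9.3×10⁻³ mol L⁻¹
[Br⁻] = 2s = 1.9×10⁻² mol L⁻¹

1.9×10⁻² M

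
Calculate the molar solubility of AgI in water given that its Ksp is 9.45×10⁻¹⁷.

AgI(s) ⇌ Ag⁺(aq) + I⁻(aq)
For each mole of AgI that dissolves per liter, [Ag⁺] = s and [I⁻] = s; let s denote this solubility.
Ksp = [Ag⁺][I⁻] = s · s = s^2
s^2 = 9.45×10⁻¹⁷
s = (9.45×10⁻¹⁷)^(1/2) = 9.72×10⁻⁹ mol L⁻¹

9.72×10⁻⁹ M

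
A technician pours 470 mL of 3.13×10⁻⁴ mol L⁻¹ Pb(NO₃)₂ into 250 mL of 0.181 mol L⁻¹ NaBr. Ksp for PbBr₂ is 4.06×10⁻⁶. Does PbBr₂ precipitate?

The combined volume is 720 mL.
[Pb²⁺] = (3.13×10⁻⁴)(470)/720 = 2.04×10⁻⁴ mol L⁻¹
[Br⁻] = (0.181)(250)/720 = 6.28×10⁻² mol L⁻¹
Q = [Pb²⁺][Br⁻]^2 = 8.07×10⁻⁷
Q = 8.07×10⁻⁷ < Ksp = 4.06×10⁻⁶, so the solution is unsaturated and no precipitate forms.

No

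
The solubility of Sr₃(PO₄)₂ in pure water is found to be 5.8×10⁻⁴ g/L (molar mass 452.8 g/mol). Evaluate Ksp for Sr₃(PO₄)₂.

Convert to molarity: s = 5.8×10⁻⁴ / 452.8 = 1.281×10⁻⁶ mol/L
Sr₃(PO₄)₂(s) ⇌ 3 Sr²⁺(aq) + 2 PO₄³⁻(aq)
For each mole of Sr₃(PO₄)₂ that dissolves per liter, [Sr²⁺] = 3s and [PO₄³⁻] = 2s; let s denote this solubility.
Ksp = [Sr²⁺]^3[PO₄³⁻]^2 = (3s)^3 · (2s)^2 = 108s^5
Ksp = 108 × (1.281×10⁻⁶)^5 = 3.7×10⁻²⁸

Ksp = 3.7×10⁻²⁸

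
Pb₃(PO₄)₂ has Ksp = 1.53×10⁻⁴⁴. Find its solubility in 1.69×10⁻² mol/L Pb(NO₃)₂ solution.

2.82×10⁻²⁰ M

Pb₃(PO₄)₂(s) ⇌ 3 Pb²⁺(aq) + 2 PO₄³⁻(aq)
Let s be the solubility of Pb₃(PO₄)₂ here. The common ion gives [Pb²⁺] ≈ 1.69×10⁻² mol/L, and [PO₄³⁻] = 2s.
Ksp = [Pb²⁺]^3[PO₄³⁻]^2 = (1.69×10⁻²)^3(2s)^2
(2s)^2 = 1.53×10⁻⁴⁴ / (1.69×10⁻²)^3 = 3.17×10⁻³⁹
s = 2.82×10⁻²⁰ mol/L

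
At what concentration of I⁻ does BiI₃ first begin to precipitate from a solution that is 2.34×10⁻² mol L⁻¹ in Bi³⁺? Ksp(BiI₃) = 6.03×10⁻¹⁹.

A salt starts to precipitate once the ion product Q reaches its Ksp.
BiI₃(s) ⇌ Bi³⁺(aq) + 3 I⁻(aq)
Ksp = [Bi³⁺][I⁻]^3 = [I⁻]^3(2.34×10⁻²)
[I⁻]^3 = 6.03×10⁻¹⁹ / (2.34×10⁻²) = 2.58×10⁻¹⁷
[I⁻] = 2.95×10⁻⁶ mol L⁻¹

2.95×10⁻⁶ M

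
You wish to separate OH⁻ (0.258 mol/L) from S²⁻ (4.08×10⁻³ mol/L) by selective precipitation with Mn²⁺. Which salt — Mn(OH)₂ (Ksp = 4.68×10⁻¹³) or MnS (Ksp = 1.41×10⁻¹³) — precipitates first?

Mn(OH)₂

The threshold for precipitation is Q = Ksp.
For Mn(OH)₂: [Mn²⁺] = (Ksp/[OH⁻]^2) = 7.03×10⁻¹² mol/L
For MnS: [Mn²⁺] = (Ksp/[S²⁻]) = 3.46×10⁻¹¹ mol/L
The smaller threshold [Mn²⁺] is reached first, so Mn(OH)₂ precipitates first.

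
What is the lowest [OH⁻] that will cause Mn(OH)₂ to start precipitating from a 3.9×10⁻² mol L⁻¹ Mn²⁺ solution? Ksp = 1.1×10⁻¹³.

Each salt precipitates once Q = Ksp for that salt.
Mn(OH)₂(s) ⇌ Mn²⁺(aq) + 2 OH⁻(aq)
Ksp = [Mn²⁺][OH⁻]^2 = [OH⁻]^2(3.9×10⁻²)
[OH⁻]^2 = 1.1×10⁻¹³ / (3.9×10⁻²) = 2.8×10⁻¹²
[OH⁻] = 1.7×10⁻⁶ mol L⁻¹

1.7×10⁻⁶ M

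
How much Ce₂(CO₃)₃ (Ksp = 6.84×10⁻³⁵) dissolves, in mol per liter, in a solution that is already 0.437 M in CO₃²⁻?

Ce₂(CO₃)₃(s) ⇌ 2 Ce³⁺(aq) + 3 CO₃²⁻(aq)
Let s be the solubility of Ce₂(CO₃)₃ here. The common ion gives [CO₃²⁻] ≈ 0.437 M, and [Ce³⁺] = 2s.
Ksp = [Ce³⁺]^2[CO₃²⁻]^3 = (2s)^2(0.437)^3
(2s)^2 = 6.84×10⁻³⁵ / (0.437)^3 = 8.20×10⁻³⁴
s = 1.43×10⁻¹⁷ M

1.43×10⁻¹⁷ M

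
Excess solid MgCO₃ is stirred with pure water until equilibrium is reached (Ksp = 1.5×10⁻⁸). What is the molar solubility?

MgCO₃(s) ⇌ Mg²⁺(aq) + CO₃²⁻(aq)
Call the molar solubility s, so that [Mg²⁺] = s and [CO₃²⁻] = s.
Ksp = [Mg²⁺][CO₃²⁻] = s · s = s^2
s^2 = 1.5×10⁻⁸
Taking the 2nd root, s = 1.2×10⁻⁴ M.

1.2×10⁻⁴ M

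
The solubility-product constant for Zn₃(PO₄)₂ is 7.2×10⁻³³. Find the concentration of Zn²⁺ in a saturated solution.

Zn₃(PO₄)₂(s) ⇌ 3 Zn²⁺(aq) + 2 PO₄³⁻(aq)
For each mole of Zn₃(PO₄)₂ that dissolves per liter, [Zn²⁺] = 3s and [PO₄³⁻] = 2s; let s denote this solubility.
Ksp = [Zn²⁺]^3[PO₄³⁻]^2 = (3s)^3 · (2s)^2 = 108s^5 = 7.2×10⁻³³
s = 1.5×10⁻⁷ mol/L
[Zn²⁺] = 3s = 4.4×10⁻⁷ mol/L

4.4×10⁻⁷ M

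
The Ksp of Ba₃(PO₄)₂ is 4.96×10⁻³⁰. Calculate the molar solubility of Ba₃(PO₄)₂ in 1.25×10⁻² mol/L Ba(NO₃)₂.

Ba₃(PO₄)₂(s) ⇌ 3 Ba²⁺(aq) + 2 PO₄³⁻(aq)
With Ba²⁺ already at 1.25×10⁻² mol/L and s small, take [Ba²⁺] ≈ 1.25×10⁻² mol/L and [PO₄³⁻] = 2s.
Ksp = [Ba²⁺]^3[PO₄³⁻]^2 = (1.25×10⁻²)^3(2s)^2
(2s)^2 = 4.96×10⁻³⁰ / (1.25×10⁻²)^3 = 2.54×10⁻²⁴
s = 7.97×10⁻¹³ mol/L

7.97×10⁻¹³ M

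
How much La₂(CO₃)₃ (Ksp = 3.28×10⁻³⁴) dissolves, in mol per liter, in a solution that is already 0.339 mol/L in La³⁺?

4.73×10⁻¹² M

La₂(CO₃)₃(s) ⇌ 2 La³⁺(aq) + 3 CO₃²⁻(aq)
La³⁺ is already present at 0.339 mol/L. If s mol/L of La₂(CO₃)₃ dissolves, [CO₃²⁻] = 3s while [La³⁺] ≈ 0.339 mol/L.
Ksp = [La³⁺]^2[CO₃²⁻]^3 = (0.339)^2(3s)^3
(3s)^3 = 3.28×10⁻³⁴ / (0.339)^2 = 2.85×10⁻³³
s = 4.73×10⁻¹² mol/L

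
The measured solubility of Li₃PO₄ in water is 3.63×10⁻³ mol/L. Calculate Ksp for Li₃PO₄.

Ksp = 4.69×10⁻⁹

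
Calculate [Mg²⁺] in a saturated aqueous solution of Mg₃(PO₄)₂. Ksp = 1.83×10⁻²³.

3.33×10⁻⁵ M

Mg₃(PO₄)₂(s) ⇌ 3 Mg²⁺(aq) + 2 PO₄³⁻(aq)
With molar solubility s: [Mg²⁺] = 3s, [PO₄³⁻] = 2s.
Ksp = [Mg²⁺]^3[PO₄³⁻]^2 = (3s)^3 · (2s)^2 = 108s^5 = 1.83×10⁻²³
s = 1.11×10⁻⁵ M
[Mg²⁺] = 3s = 3.33×10⁻⁵ M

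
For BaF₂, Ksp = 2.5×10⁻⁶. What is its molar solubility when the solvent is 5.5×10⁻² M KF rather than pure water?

BaF₂(s) ⇌ Ba²⁺(aq) + 2 F⁻(aq)
The solution already contains F⁻ at 5.5×10⁻² M. Let s be the molar solubility of BaF₂.
[F⁻] ≈ 5.5×10⁻² M (common ion dominates); [Ba²⁺] = s.
Ksp = [Ba²⁺][F⁻]^2 = s(5.5×10⁻²)^2
s = 2.5×10⁻⁶ / (5.5×10⁻²)^2 = 8.3×10⁻⁴
s = 8.3×10⁻⁴ M

8.3×10⁻⁴ M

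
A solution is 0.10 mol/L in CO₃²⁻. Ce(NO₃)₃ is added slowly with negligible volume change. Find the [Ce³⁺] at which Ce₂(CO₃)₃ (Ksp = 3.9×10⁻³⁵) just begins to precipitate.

The threshold for precipitation is Q = Ksp.
Ce₂(CO₃)₃(s) ⇌ 2 Ce³⁺(aq) + 3 CO₃²⁻(aq)
Ksp = [Ce³⁺]^2[CO₃²⁻]^3 = [Ce³⁺]^2(0.10)^3
[Ce³⁺]^2 = 3.9×10⁻³⁵ / (0.10)^3 = 3.9×10⁻³²
[Ce³⁺] = 2.0×10⁻¹⁶ mol/L

2.0×10⁻¹⁶ M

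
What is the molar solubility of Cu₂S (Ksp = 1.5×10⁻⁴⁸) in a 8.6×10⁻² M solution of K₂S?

Cu₂S(s) ⇌ 2 Cu⁺(aq) + S²⁻(aq)
S²⁻ is already present at 8.6×10⁻² M. If s mol/L of Cu₂S dissolves, [Cu⁺] = 2s while [S²⁻] ≈ 8.6×10⁻² M.
Ksp = [Cu⁺]^2[S²⁻] = (2s)^2(8.6×10⁻²)
(2s)^2 = 1.5×10⁻⁴⁸ / (8.6×10⁻²) = 1.7×10⁻⁴⁷
s = 2.1×10⁻²⁴ M

2.1×10⁻²⁴ M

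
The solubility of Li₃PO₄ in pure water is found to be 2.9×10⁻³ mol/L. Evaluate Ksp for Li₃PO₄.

Ksp = 1.9×10⁻⁹

Li₃PO₄(s) ⇌ 3 Li⁺(aq) + PO₄³⁻(aq)
Call the molar solubility s, so that [Li⁺] = 3s and [PO₄³⁻] = s.
Ksp = [Li⁺]^3[PO₄³⁻] = (3s)^3 · s = 27s^4
Ksp = 27 × (2.9×10⁻³)^4 = 1.9×10⁻⁹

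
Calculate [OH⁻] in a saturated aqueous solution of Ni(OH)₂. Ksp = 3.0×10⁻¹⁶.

Ni(OH)₂(s) ⇌ Ni²⁺(aq) + 2 OH⁻(aq)
Call the molar solubility s, so that [Ni²⁺] = s and [OH⁻] = 2s.
Ksp = [Ni²⁺][OH⁻]^2 = s · (2s)^2 = 4s^3 = 3.0×10⁻¹⁶
s = 4.2×10⁻⁶ mol/L
[OH⁻] = 2s = 8.4×10⁻⁶ mol/L

8.4×10⁻⁶ M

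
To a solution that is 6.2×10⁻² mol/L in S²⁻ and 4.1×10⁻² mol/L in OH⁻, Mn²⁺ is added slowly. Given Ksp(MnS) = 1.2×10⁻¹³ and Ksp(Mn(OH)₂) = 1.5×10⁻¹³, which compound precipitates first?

MnS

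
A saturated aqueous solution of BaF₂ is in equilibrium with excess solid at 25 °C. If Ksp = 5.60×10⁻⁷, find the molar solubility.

BaF₂(s) ⇌ Ba²⁺(aq) + 2 F⁻(aq)
If s mol/L of BaF₂ dissolves, [Ba²⁺] = s and [F⁻] = 2s.
Ksp = [Ba²⁺][F⁻]^2 = s · (2s)^2 = 4s^3
4s^3 = 5.60×10⁻⁷  ⇒  s^3 = 1.40×10⁻⁷
Taking the 3rd root, s = 5.19×10⁻³ mol L⁻¹.

5.19×10⁻³ M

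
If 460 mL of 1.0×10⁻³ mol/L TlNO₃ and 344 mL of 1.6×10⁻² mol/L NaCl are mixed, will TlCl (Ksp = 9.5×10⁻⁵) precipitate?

The combined volume is 804 mL.
[Tl⁺] = (1.0×10⁻³)(460)/804 = 5.7×10⁻⁴ mol/L
[Cl⁻] = (1.6×10⁻²)(344)/804 = 6.8×10⁻³ mol/L
Q = [Tl⁺][Cl⁻] = 3.9×10⁻⁶
Since Q (3.9×10⁻⁶) is less than Ksp (9.5×10⁻⁵), no TlCl precipitates.

No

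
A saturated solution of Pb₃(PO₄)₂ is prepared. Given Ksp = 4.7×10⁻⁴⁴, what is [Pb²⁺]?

Pb₃(PO₄)₂(s) ⇌ 3 Pb²⁺(aq) + 2 PO₄³⁻(aq)
For each mole of Pb₃(PO₄)₂ that dissolves per liter, [Pb²⁺] = 3s and [PO₄³⁻] = 2s; let s denote this solubility.
Ksp = [Pb²⁺]^3[PO₄³⁻]^2 = (3s)^3 · (2s)^2 = 108s^5 = 4.7×10⁻⁴⁴
s = 8.5×10⁻¹⁰ mol L⁻¹
[Pb²⁺] = 3s = 2.5×10⁻⁹ mol L⁻¹

2.5×10⁻⁹ M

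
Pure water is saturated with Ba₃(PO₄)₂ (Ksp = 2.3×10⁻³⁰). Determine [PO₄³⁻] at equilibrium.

Ba₃(PO₄)₂(s) ⇌ 3 Ba²⁺(aq) + 2 PO₄³⁻(aq)
If s mol/L of Ba₃(PO₄)₂ dissolves, [Ba²⁺] = 3s and [PO₄³⁻] = 2s.
Ksp = [Ba²⁺]^3[PO₄³⁻]^2 = (3s)^3 · (2s)^2 = 108s^5 = 2.3×10⁻³⁰
s = 4.6×10⁻⁷ mol L⁻¹
[PO₄³⁻] = 2s = 9.3×10⁻⁷ mol L⁻¹

9.3×10⁻⁷ M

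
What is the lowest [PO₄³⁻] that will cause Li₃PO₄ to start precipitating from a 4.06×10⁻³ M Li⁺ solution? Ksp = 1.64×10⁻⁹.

The threshold for precipitation is Q = Ksp.
Li₃PO₄(s) ⇌ 3 Li⁺(aq) + PO₄³⁻(aq)
Ksp = [Li⁺]^3[PO₄³⁻] = [PO₄³⁻](4.06×10⁻³)^3
[PO₄³⁻] = 1.64×10⁻⁹ / (4.06×10⁻³)^3 = 2.45×10⁻²
[PO₄³⁻] = 2.45×10⁻² M

2.45×10⁻² M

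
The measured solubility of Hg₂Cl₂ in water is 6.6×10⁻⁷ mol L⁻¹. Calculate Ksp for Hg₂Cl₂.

Hg₂Cl₂(s) ⇌ Hg₂²⁺(aq) + 2 Cl⁻(aq)
With molar solubility s: [Hg₂²⁺] = s, [Cl⁻] = 2s.
Ksp = [Hg₂²⁺][Cl⁻]^2 = s · (2s)^2 = 4s^3
Ksp = 4 × (6.6×10⁻⁷)^3 = 1.1×10⁻¹⁸

Ksp = 1.1×10⁻¹⁸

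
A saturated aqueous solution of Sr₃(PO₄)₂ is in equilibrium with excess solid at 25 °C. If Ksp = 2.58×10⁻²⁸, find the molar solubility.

1.19×10⁻⁶ M

Sr₃(PO₄)₂(s) ⇌ 3 Sr²⁺(aq) + 2 PO₄³⁻(aq)
With molar solubility s: [Sr²⁺] = 3s, [PO₄³⁻] = 2s.
Ksp = [Sr²⁺]^3[PO₄³⁻]^2 = (3s)^3 · (2s)^2 = 108s^5
108s^5 = 2.58×10⁻²⁸  ⇒  s^5 = 2.39×10⁻³⁰
s = 1.19×10⁻⁶ mol/L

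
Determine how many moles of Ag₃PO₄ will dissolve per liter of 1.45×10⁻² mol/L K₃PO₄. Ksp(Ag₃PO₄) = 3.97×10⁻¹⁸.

2.16×10⁻⁶ M

Ag₃PO₄(s) ⇌ 3 Ag⁺(aq) + PO₄³⁻(aq)
Let s be the solubility of Ag₃PO₄ here. The common ion gives [PO₄³⁻] ≈ 1.45×10⁻² mol/L, and [Ag⁺] = 3s.
Ksp = [Ag⁺]^3[PO₄³⁻] = (3s)^3(1.45×10⁻²)
(3s)^3 = 3.97×10⁻¹⁸ / (1.45×10⁻²) = 2.74×10⁻¹⁶
s = 2.16×10⁻⁶ mol/L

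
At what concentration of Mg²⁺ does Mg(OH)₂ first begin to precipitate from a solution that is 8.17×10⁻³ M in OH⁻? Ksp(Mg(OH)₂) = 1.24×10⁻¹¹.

The threshold for precipitation is Q = Ksp.
Mg(OH)₂(s) ⇌ Mg²⁺(aq) + 2 OH⁻(aq)
Ksp = [Mg²⁺][OH⁻]^2 = [Mg²⁺](8.17×10⁻³)^2
[Mg²⁺] = 1.24×10⁻¹¹ / (8.17×10⁻³)^2 = 1.86×10⁻⁷
[Mg²⁺] = 1.86×10⁻⁷ M

1.86×10⁻⁷ M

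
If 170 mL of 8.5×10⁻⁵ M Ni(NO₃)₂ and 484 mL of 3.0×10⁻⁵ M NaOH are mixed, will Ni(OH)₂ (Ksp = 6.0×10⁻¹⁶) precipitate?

After mixing, V = 170 mL + 484 mL = 654 mL.
[Ni²⁺] = (8.5×10⁻⁵)(170)/654 = 2.2×10⁻⁵ M
[OH⁻] = (3.0×10⁻⁵)(484)/654 = 2.2×10⁻⁵ M
Q = [Ni²⁺][OH⁻]^2 = 1.1×10⁻¹⁴
Since Q (1.1×10⁻¹⁴) exceeds Ksp (6.0×10⁻¹⁶), Ni(OH)₂ will precipitate.

Yes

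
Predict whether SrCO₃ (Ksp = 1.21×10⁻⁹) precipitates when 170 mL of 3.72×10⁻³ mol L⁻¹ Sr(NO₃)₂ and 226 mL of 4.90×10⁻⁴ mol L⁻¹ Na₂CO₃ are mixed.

Yes

The combined volume is 396 mL.
[Sr²⁺] = (3.72×10⁻³)(170)/396 = 1.60×10⁻³ mol L⁻¹
[CO₃²⁻] = (4.90×10⁻⁴)(226)/396 = 2.80×10⁻⁴ mol L⁻¹
Q = [Sr²⁺][CO₃²⁻] = 4.47×10⁻⁷
Since Q (4.47×10⁻⁷) exceeds Ksp (1.21×10⁻⁹), SrCO₃ will precipitate.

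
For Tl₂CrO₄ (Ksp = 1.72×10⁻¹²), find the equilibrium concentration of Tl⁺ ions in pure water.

Tl₂CrO₄(s) ⇌ 2 Tl⁺(aq) + CrO₄²⁻(aq)
If s mol/L of Tl₂CrO₄ dissolves, [Tl⁺] = 2s and [CrO₄²⁻] = s.
Ksp = [Tl⁺]^2[CrO₄²⁻] = (2s)^2 · s = 4s^3 = 1.72×10⁻¹²
s = 7.55×10⁻⁵ M
[Tl⁺] = 2s = 1.51×10⁻⁴ M

1.51×10⁻⁴ M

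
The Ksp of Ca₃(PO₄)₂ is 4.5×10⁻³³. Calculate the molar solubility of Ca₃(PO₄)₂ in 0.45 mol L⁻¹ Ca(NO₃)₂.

1.1×10⁻¹⁶ M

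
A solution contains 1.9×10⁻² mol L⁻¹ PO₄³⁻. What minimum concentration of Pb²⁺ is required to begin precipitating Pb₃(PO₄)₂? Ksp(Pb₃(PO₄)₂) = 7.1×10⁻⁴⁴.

Precipitation of each salt begins when its ion product equals Ksp.
Pb₃(PO₄)₂(s) ⇌ 3 Pb²⁺(aq) + 2 PO₄³⁻(aq)
Ksp = [Pb²⁺]^3[PO₄³⁻]^2 = [Pb²⁺]^3(1.9×10⁻²)^2
[Pb²⁺]^3 = 7.1×10⁻⁴⁴ / (1.9×10⁻²)^2 = 2.0×10⁻⁴⁰
[Pb²⁺] = 5.8×10⁻¹⁴ mol L⁻¹

5.8×10⁻¹⁴ M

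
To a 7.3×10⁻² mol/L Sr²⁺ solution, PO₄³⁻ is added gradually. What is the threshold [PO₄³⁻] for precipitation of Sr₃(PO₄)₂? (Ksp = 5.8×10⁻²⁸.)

Precipitation begins when Q = Ksp.
Sr₃(PO₄)₂(s) ⇌ 3 Sr²⁺(aq) + 2 PO₄³⁻(aq)
Ksp = [Sr²⁺]^3[PO₄³⁻]^2 = [PO₄³⁻]^2(7.3×10⁻²)^3
[PO₄³⁻]^2 = 5.8×10⁻²⁸ / (7.3×10⁻²)^3 = 1.5×10⁻²⁴
[PO₄³⁻] = 1.2×10⁻¹² mol/L

1.2×10⁻¹² M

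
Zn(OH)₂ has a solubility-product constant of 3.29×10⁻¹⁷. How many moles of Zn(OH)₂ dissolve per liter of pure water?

2.02×10⁻⁶ M

Zn(OH)₂(s) ⇌ Zn²⁺(aq) + 2 OH⁻(aq)
Call the molar solubility s, so that [Zn²⁺] = s and [OH⁻] = 2s.
Ksp = [Zn²⁺][OH⁻]^2 = s · (2s)^2 = 4s^3
4s^3 = 3.29×10⁻¹⁷  ⇒  s^3 = 8.23×10⁻¹⁸
s = 2.02×10⁻⁶ M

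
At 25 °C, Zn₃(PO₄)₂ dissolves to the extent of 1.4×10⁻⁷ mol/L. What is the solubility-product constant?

Ksp = 5.8×10⁻³³

Zn₃(PO₄)₂(s) ⇌ 3 Zn²⁺(aq) + 2 PO₄³⁻(aq)
If s mol/L of Zn₃(PO₄)₂ dissolves, [Zn²⁺] = 3s and [PO₄³⁻] = 2s.
Ksp = [Zn²⁺]^3[PO₄³⁻]^2 = (3s)^3 · (2s)^2 = 108s^5
Ksp = 108 × (1.4×10⁻⁷)^5 = 5.8×10⁻³³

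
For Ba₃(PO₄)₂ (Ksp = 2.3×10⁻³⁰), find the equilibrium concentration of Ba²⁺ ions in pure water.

Ba₃(PO₄)₂(s) ⇌ 3 Ba²⁺(aq) + 2 PO₄³⁻(aq)
For each mole of Ba₃(PO₄)₂ that dissolves per liter, [Ba²⁺] = 3s and [PO₄³⁻] = 2s; let s denote this solubility.
Ksp = [Ba²⁺]^3[PO₄³⁻]^2 = (3s)^3 · (2s)^2 = 108s^5 = 2.3×10⁻³⁰
s = 4.6×10⁻⁷ M
[Ba²⁺] = 3s = 1.4×10⁻⁶ M

1.4×10⁻⁶ M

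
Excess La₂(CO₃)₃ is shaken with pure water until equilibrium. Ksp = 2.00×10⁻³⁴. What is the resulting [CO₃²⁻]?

2.14×10⁻⁷ M

La₂(CO₃)₃(s) ⇌ 2 La³⁺(aq) + 3 CO₃²⁻(aq)
Let s be the molar solubility. Then [La³⁺] = 2s and [CO₃²⁻] = 3s.
Ksp = [La³⁺]^2[CO₃²⁻]^3 = (2s)^2 · (3s)^3 = 108s^5 = 2.00×10⁻³⁴
s = 7.14×10⁻⁸ mol L⁻¹
[CO₃²⁻] = 3s = 2.14×10⁻⁷ mol L⁻¹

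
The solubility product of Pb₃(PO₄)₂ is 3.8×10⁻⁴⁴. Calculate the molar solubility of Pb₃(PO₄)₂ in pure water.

8.1×10⁻¹⁰ M

Pb₃(PO₄)₂(s) ⇌ 3 Pb²⁺(aq) + 2 PO₄³⁻(aq)
Let s be the molar solubility. Then [Pb²⁺] = 3s and [PO₄³⁻] = 2s.
Ksp = [Pb²⁺]^3[PO₄³⁻]^2 = (3s)^3 · (2s)^2 = 108s^5
108s^5 = 3.8×10⁻⁴⁴  ⇒  s^5 = 3.5×10⁻⁴⁶
s = (3.5×10⁻⁴⁶)^(1/5) = 8.1×10⁻¹⁰ mol/L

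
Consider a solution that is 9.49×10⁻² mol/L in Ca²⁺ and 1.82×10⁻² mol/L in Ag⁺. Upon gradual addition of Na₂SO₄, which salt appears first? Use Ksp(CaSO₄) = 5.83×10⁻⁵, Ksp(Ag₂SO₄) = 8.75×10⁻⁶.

Precipitation begins when Q = Ksp.
For CaSO₄: [SO₄²⁻] = (Ksp/[Ca²⁺]) = 6.14×10⁻⁴ mol/L
For Ag₂SO₄: [SO₄²⁻] = (Ksp/[Ag⁺]^2) = 2.64×10⁻² mol/L
Since CaSO₄ needs less SO₄²⁻ to reach saturation, it precipitates first.

CaSO₄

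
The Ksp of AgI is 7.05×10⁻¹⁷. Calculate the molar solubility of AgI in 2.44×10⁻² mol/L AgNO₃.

AgI(s) ⇌ Ag⁺(aq) + I⁻(aq)
Ag⁺ is already present at 2.44×10⁻² mol/L. If s mol/L of AgI dissolves, [I⁻] = s while [Ag⁺] ≈ 2.44×10⁻² mol/L.
Ksp = [Ag⁺][I⁻] = (2.44×10⁻²)s
s = 7.05×10⁻¹⁷ / (2.44×10⁻²) = 2.89×10⁻¹⁵
s = 2.89×10⁻¹⁵ mol/L

2.89×10⁻¹⁵ M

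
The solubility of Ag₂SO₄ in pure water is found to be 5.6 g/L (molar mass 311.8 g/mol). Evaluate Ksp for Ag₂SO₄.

Ksp = 2.3×10⁻⁵

Molar solubility s = (5.6 g/L) / (311.8 g/mol) = 1.796×10⁻² mol/L
Ag₂SO₄(s) ⇌ 2 Ag⁺(aq) + SO₄²⁻(aq)
With molar solubility s: [Ag⁺] = 2s, [SO₄²⁻] = s.
Ksp = [Ag⁺]^2[SO₄²⁻] = (2s)^2 · s = 4s^3
Ksp = 4 × (1.796×10⁻²)^3 = 2.3×10⁻⁵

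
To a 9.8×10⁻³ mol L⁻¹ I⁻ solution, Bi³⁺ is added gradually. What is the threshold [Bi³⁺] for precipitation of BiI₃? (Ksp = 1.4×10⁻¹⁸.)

Each salt precipitates once Q = Ksp for that salt.
BiI₃(s) ⇌ Bi³⁺(aq) + 3 I⁻(aq)
Ksp = [Bi³⁺][I⁻]^3 = [Bi³⁺](9.8×10⁻³)^3
[Bi³⁺] = 1.4×10⁻¹⁸ / (9.8×10⁻³)^3 = 1.5×10⁻¹²
[Bi³⁺] = 1.5×10⁻¹² mol L⁻¹

1.5×10⁻¹² M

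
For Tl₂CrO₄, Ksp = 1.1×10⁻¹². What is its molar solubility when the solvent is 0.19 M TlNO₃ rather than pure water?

3.0×10⁻¹¹ M

Tl₂CrO₄(s) ⇌ 2 Tl⁺(aq) + CrO₄²⁻(aq)
With Tl⁺ already at 0.19 M and s small, take [Tl⁺] ≈ 0.19 M and [CrO₄²⁻] = s.
Ksp = [Tl⁺]^2[CrO₄²⁻] = (0.19)^2s
s = 1.1×10⁻¹² / (0.19)^2 = 3.0×10⁻¹¹
s = 3.0×10⁻¹¹ M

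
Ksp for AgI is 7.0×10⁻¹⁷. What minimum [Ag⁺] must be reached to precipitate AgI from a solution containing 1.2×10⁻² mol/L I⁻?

The threshold for precipitation is Q = Ksp.
AgI(s) ⇌ Ag⁺(aq) + I⁻(aq)
Ksp = [Ag⁺][I⁻] = [Ag⁺](1.2×10⁻²)
[Ag⁺] = 7.0×10⁻¹⁷ / (1.2×10⁻²) = 5.8×10⁻¹⁵
[Ag⁺] = 5.8×10⁻¹⁵ mol/L

5.8×10⁻¹⁵ M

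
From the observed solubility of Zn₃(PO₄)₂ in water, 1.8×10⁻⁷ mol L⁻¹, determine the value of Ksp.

Zn₃(PO₄)₂(s) ⇌ 3 Zn²⁺(aq) + 2 PO₄³⁻(aq)
Call the molar solubility s, so that [Zn²⁺] = 3s and [PO₄³⁻] = 2s.
Ksp = [Zn²⁺]^3[PO₄³⁻]^2 = (3s)^3 · (2s)^2 = 108s^5
Ksp = 108 × (1.8×10⁻⁷)^5 = 2.0×10⁻³²

Ksp = 2.0×10⁻³²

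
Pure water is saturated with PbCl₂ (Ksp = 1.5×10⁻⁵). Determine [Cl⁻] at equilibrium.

3.1×10⁻² M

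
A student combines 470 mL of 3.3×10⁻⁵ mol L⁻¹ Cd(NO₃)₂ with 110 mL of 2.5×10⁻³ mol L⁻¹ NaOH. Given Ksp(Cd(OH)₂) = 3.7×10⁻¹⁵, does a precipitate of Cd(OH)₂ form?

Yes

The combined volume is 580 mL.
[Cd²⁺] = (3.3×10⁻⁵)(470)/580 = 2.7×10⁻⁵ mol L⁻¹
[OH⁻] = (2.5×10⁻³)(110)/580 = 4.7×10⁻⁴ mol L⁻¹
Q = [Cd²⁺][OH⁻]^2 = 6.0×10⁻¹²
Q = 6.0×10⁻¹² > Ksp = 3.7×10⁻¹⁵, so the solution is supersaturated and Cd(OH)₂ precipitates.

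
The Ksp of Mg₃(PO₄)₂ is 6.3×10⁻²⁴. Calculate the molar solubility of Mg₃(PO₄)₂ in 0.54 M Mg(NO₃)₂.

Mg₃(PO₄)₂(s) ⇌ 3 Mg²⁺(aq) + 2 PO₄³⁻(aq)
With Mg²⁺ already at 0.54 M and s small, take [Mg²⁺] ≈ 0.54 M and [PO₄³⁻] = 2s.
Ksp = [Mg²⁺]^3[PO₄³⁻]^2 = (0.54)^3(2s)^2
(2s)^2 = 6.3×10⁻²⁴ / (0.54)^3 = 4.0×10⁻²³
s = 3.2×10⁻¹² M

3.2×10⁻¹² M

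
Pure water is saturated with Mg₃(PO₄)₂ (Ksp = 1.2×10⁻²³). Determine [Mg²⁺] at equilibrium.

3.1×10⁻⁵ M

Mg₃(PO₄)₂(s) ⇌ 3 Mg²⁺(aq) + 2 PO₄³⁻(aq)
With molar solubility s: [Mg²⁺] = 3s, [PO₄³⁻] = 2s.
Ksp = [Mg²⁺]^3[PO₄³⁻]^2 = (3s)^3 · (2s)^2 = 108s^5 = 1.2×10⁻²³
s = 1.0×10⁻⁵ mol L⁻¹
[Mg²⁺] = 3s = 3.1×10⁻⁵ mol L⁻¹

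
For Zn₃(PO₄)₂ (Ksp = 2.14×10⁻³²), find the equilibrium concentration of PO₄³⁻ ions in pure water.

3.63×10⁻⁷ M

Zn₃(PO₄)₂(s) ⇌ 3 Zn²⁺(aq) + 2 PO₄³⁻(aq)
If s mol/L of Zn₃(PO₄)₂ dissolves, [Zn²⁺] = 3s and [PO₄³⁻] = 2s.
Ksp = [Zn²⁺]^3[PO₄³⁻]^2 = (3s)^3 · (2s)^2 = 108s^5 = 2.14×10⁻³²
s = 1.82×10⁻⁷ mol/L
[PO₄³⁻] = 2s = 3.63×10⁻⁷ mol/L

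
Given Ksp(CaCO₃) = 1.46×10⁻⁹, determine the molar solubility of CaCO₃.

CaCO₃(s) ⇌ Ca²⁺(aq) + CO₃²⁻(aq)
For each mole of CaCO₃ that dissolves per liter, [Ca²⁺] = s and [CO₃²⁻] = s; let s denote this solubility.
Ksp = [Ca²⁺][CO₃²⁻] = s · s = s^2
s^2 = 1.46×10⁻⁹
Taking the 2nd root, s = 3.82×10⁻⁵ M.

3.82×10⁻⁵ M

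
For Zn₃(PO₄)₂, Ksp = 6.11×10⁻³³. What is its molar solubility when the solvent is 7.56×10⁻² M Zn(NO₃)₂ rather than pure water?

1.88×10⁻¹⁵ M

Zn₃(PO₄)₂(s) ⇌ 3 Zn²⁺(aq) + 2 PO₄³⁻(aq)
Zn²⁺ is already present at 7.56×10⁻² M. If s mol/L of Zn₃(PO₄)₂ dissolves, [PO₄³⁻] = 2s while [Zn²⁺] ≈ 7.56×10⁻² M.
Ksp = [Zn²⁺]^3[PO₄³⁻]^2 = (7.56×10⁻²)^3(2s)^2
(2s)^2 = 6.11×10⁻³³ / (7.56×10⁻²)^3 = 1.41×10⁻²⁹
s = 1.88×10⁻¹⁵ M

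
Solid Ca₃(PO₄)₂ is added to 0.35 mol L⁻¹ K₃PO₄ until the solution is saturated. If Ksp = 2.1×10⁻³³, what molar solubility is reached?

Ca₃(PO₄)₂(s) ⇌ 3 Ca²⁺(aq) + 2 PO₄³⁻(aq)
PO₄³⁻ is already present at 0.35 mol L⁻¹. If s mol/L of Ca₃(PO₄)₂ dissolves, [Ca²⁺] = 3s while [PO₄³⁻] ≈ 0.35 mol L⁻¹.
Ksp = [Ca²⁺]^3[PO₄³⁻]^2 = (3s)^3(0.35)^2
(3s)^3 = 2.1×10⁻³³ / (0.35)^2 = 1.7×10⁻³²
s = 8.6×10⁻¹² mol L⁻¹

8.6×10⁻¹² M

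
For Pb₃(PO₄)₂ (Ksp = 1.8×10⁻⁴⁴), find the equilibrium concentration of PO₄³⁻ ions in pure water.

1.4×10⁻⁹ M

Pb₃(PO₄)₂(s) ⇌ 3 Pb²⁺(aq) + 2 PO₄³⁻(aq)
Let s be the molar solubility. Then [Pb²⁺] = 3s and [PO₄³⁻] = 2s.
Ksp = [Pb²⁺]^3[PO₄³⁻]^2 = (3s)^3 · (2s)^2 = 108s^5 = 1.8×10⁻⁴⁴
s = 7.0×10⁻¹⁰ M
[PO₄³⁻] = 2s = 1.4×10⁻⁹ M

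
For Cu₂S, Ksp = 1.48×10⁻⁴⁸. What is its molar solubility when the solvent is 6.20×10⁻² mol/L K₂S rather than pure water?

2.44×10⁻²⁴ M

Cu₂S(s) ⇌ 2 Cu⁺(aq) + S²⁻(aq)
With S²⁻ already at 6.20×10⁻² mol/L and s small, take [S²⁻] ≈ 6.20×10⁻² mol/L and [Cu⁺] = 2s.
Ksp = [Cu⁺]^2[S²⁻] = (2s)^2(6.20×10⁻²)
(2s)^2 = 1.48×10⁻⁴⁸ / (6.20×10⁻²) = 2.39×10⁻⁴⁷
s = 2.44×10⁻²⁴ mol/L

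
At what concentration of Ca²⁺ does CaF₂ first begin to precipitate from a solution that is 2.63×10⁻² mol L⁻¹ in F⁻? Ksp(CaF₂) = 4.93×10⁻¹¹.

The threshold for precipitation is Q = Ksp.
CaF₂(s) ⇌ Ca²⁺(aq) + 2 F⁻(aq)
Ksp = [Ca²⁺][F⁻]^2 = [Ca²⁺](2.63×10⁻²)^2
[Ca²⁺] = 4.93×10⁻¹¹ / (2.63×10⁻²)^2 = 7.13×10⁻⁸
[Ca²⁺] = 7.13×10⁻⁸ mol L⁻¹

7.13×10⁻⁸ M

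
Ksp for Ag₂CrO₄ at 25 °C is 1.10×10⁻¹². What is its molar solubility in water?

Ag₂CrO₄(s) ⇌ 2 Ag⁺(aq) + CrO₄²⁻(aq)
With molar solubility s: [Ag⁺] = 2s, [CrO₄²⁻] = s.
Ksp = [Ag⁺]^2[CrO₄²⁻] = (2s)^2 · s = 4s^3
4s^3 = 1.10×10⁻¹²  ⇒  s^3 = 2.75×10⁻¹³
s = (2.75×10⁻¹³)^(1/3) = 6.50×10⁻⁵ mol/L

6.50×10⁻⁵ M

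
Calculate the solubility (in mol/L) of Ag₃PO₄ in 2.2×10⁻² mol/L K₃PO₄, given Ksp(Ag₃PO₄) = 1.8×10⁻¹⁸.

1.4×10⁻⁶ M

Ag₃PO₄(s) ⇌ 3 Ag⁺(aq) + PO₄³⁻(aq)
Let s be the solubility of Ag₃PO₄ here. The common ion gives [PO₄³⁻] ≈ 2.2×10⁻² mol/L, and [Ag⁺] = 3s.
Ksp = [Ag⁺]^3[PO₄³⁻] = (3s)^3(2.2×10⁻²)
(3s)^3 = 1.8×10⁻¹⁸ / (2.2×10⁻²) = 8.2×10⁻¹⁷
s = 1.4×10⁻⁶ mol/L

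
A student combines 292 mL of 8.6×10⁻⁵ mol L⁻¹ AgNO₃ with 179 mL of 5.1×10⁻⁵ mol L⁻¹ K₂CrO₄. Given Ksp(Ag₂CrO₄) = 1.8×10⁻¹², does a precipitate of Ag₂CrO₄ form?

No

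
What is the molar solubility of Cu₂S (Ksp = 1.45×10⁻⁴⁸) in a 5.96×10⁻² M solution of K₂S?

Cu₂S(s) ⇌ 2 Cu⁺(aq) + S²⁻(aq)
The solution already contains S²⁻ at 5.96×10⁻² M. Let s be the molar solubility of Cu₂S.
[S²⁻] ≈ 5.96×10⁻² M (common ion dominates); [Cu⁺] = 2s.
Ksp = [Cu⁺]^2[S²⁻] = (2s)^2(5.96×10⁻²)
(2s)^2 = 1.45×10⁻⁴⁸ / (5.96×10⁻²) = 2.43×10⁻⁴⁷
s = 2.47×10⁻²⁴ M

2.47×10⁻²⁴ M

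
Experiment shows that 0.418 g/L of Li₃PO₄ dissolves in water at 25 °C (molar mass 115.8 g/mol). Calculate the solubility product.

s = (0.418 g L⁻¹)/(115.8 g mol⁻¹) = 3.6097×10⁻³ M
Li₃PO₄(s) ⇌ 3 Li⁺(aq) + PO₄³⁻(aq)
For each mole of Li₃PO₄ that dissolves per liter, [Li⁺] = 3s and [PO₄³⁻] = s; let s denote this solubility.
Ksp = [Li⁺]^3[PO₄³⁻] = (3s)^3 · s = 27s^4
Ksp = 27 × (3.6097×10⁻³)^4 = 4.58×10⁻⁹

Ksp = 4.58×10⁻⁹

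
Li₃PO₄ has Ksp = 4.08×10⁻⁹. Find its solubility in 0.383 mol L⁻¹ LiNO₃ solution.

7.26×10⁻⁸ M

Li₃PO₄(s) ⇌ 3 Li⁺(aq) + PO₄³⁻(aq)
The solution already contains Li⁺ at 0.383 mol L⁻¹. Let s be the molar solubility of Li₃PO₄.
[Li⁺] ≈ 0.383 mol L⁻¹ (common ion dominates); [PO₄³⁻] = s.
Ksp = [Li⁺]^3[PO₄³⁻] = (0.383)^3s
s = 4.08×10⁻⁹ / (0.383)^3 = 7.26×10⁻⁸
s = 7.26×10⁻⁸ mol L⁻¹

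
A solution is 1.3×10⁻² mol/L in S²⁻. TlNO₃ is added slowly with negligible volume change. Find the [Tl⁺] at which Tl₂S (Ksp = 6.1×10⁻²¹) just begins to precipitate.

6.9×10⁻¹⁰ M

The threshold for precipitation is Q = Ksp.
Tl₂S(s) ⇌ 2 Tl⁺(aq) + S²⁻(aq)
Ksp = [Tl⁺]^2[S²⁻] = [Tl⁺]^2(1.3×10⁻²)
[Tl⁺]^2 = 6.1×10⁻²¹ / (1.3×10⁻²) = 4.7×10⁻¹⁹
[Tl⁺] = 6.9×10⁻¹⁰ mol/L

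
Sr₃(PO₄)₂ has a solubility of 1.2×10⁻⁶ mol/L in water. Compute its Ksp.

Ksp = 2.7×10⁻²⁸

Sr₃(PO₄)₂(s) ⇌ 3 Sr²⁺(aq) + 2 PO₄³⁻(aq)
For each mole of Sr₃(PO₄)₂ that dissolves per liter, [Sr²⁺] = 3s and [PO₄³⁻] = 2s; let s denote this solubility.
Ksp = [Sr²⁺]^3[PO₄³⁻]^2 = (3s)^3 · (2s)^2 = 108s^5
Ksp = 108 × (1.2×10⁻⁶)^5 = 2.7×10⁻²⁸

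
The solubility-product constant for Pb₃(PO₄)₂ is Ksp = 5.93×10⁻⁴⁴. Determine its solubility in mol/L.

8.87×10⁻¹⁰ M

Pb₃(PO₄)₂(s) ⇌ 3 Pb²⁺(aq) + 2 PO₄³⁻(aq)
Let s be the molar solubility. Then [Pb²⁺] = 3s and [PO₄³⁻] = 2s.
Ksp = [Pb²⁺]^3[PO₄³⁻]^2 = (3s)^3 · (2s)^2 = 108s^5
108s^5 = 5.93×10⁻⁴⁴  ⇒  s^5 = 5.49×10⁻⁴⁶
s = 8.87×10⁻¹⁰ mol/L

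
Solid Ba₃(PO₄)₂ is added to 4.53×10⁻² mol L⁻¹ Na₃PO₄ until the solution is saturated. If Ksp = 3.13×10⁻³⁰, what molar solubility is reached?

3.84×10⁻¹⁰ M

Ba₃(PO₄)₂(s) ⇌ 3 Ba²⁺(aq) + 2 PO₄³⁻(aq)
PO₄³⁻ is already present at 4.53×10⁻² mol L⁻¹. If s mol/L of Ba₃(PO₄)₂ dissolves, [Ba²⁺] = 3s while [PO₄³⁻] ≈ 4.53×10⁻² mol L⁻¹.
Ksp = [Ba²⁺]^3[PO₄³⁻]^2 = (3s)^3(4.53×10⁻²)^2
(3s)^3 = 3.13×10⁻³⁰ / (4.53×10⁻²)^2 = 1.53×10⁻²⁷
s = 3.84×10⁻¹⁰ mol L⁻¹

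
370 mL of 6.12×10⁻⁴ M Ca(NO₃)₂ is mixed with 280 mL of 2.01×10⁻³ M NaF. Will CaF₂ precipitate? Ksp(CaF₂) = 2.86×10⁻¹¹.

Yes

The combined volume is 650 mL.
[Ca²⁺] = (6.12×10⁻⁴)(370)/650 = 3.48×10⁻⁴ M
[F⁻] = (2.01×10⁻³)(280)/650 = 8.66×10⁻⁴ M
Q = [Ca²⁺][F⁻]^2 = 2.61×10⁻¹⁰
Q = 2.61×10⁻¹⁰ > Ksp = 2.86×10⁻¹¹, so the solution is supersaturated and CaF₂ precipitates.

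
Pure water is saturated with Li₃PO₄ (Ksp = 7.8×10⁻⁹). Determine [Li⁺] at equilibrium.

1.2×10⁻² M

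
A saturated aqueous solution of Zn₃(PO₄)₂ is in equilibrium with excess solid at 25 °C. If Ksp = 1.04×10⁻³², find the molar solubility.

Zn₃(PO₄)₂(s) ⇌ 3 Zn²⁺(aq) + 2 PO₄³⁻(aq)
For each mole of Zn₃(PO₄)₂ that dissolves per liter, [Zn²⁺] = 3s and [PO₄³⁻] = 2s; let s denote this solubility.
Ksp = [Zn²⁺]^3[PO₄³⁻]^2 = (3s)^3 · (2s)^2 = 108s^5
108s^5 = 1.04×10⁻³²  ⇒  s^5 = 9.63×10⁻³⁵
s = (9.63×10⁻³⁵)^(1/5) = 1.57×10⁻⁷ mol/L

1.57×10⁻⁷ M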